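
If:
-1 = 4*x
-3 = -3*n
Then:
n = 1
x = -1/4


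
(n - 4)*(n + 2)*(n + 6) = n^3 + 4*n^2 - 20*n - 48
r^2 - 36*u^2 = (r - 6*u)*(r + 6*u)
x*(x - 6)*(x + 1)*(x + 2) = x^4 - 3*x^3 - 16*x^2 - 12*x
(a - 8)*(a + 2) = a^2 - 6*a - 16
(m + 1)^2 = m^2 + 2*m + 1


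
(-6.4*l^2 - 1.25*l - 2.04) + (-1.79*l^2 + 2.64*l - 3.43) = -8.19*l^2 + 1.39*l - 5.47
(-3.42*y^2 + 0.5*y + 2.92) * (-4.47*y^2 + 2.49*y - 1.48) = 15.2874*y^4 - 10.7508*y^3 - 6.7458*y^2 + 6.5308*y - 4.3216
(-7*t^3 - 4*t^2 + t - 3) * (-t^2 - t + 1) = 7*t^5 + 11*t^4 - 4*t^3 - 2*t^2 + 4*t - 3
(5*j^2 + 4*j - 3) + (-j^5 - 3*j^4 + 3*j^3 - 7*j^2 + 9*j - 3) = -j^5 - 3*j^4 + 3*j^3 - 2*j^2 + 13*j - 6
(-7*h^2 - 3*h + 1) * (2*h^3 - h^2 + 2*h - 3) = -14*h^5 + h^4 - 9*h^3 + 14*h^2 + 11*h - 3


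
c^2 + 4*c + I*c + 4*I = (c + 4)*(c + I)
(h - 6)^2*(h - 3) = h^3 - 15*h^2 + 72*h - 108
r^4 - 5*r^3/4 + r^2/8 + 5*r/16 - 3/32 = (r - 3/4)*(r - 1/2)^2*(r + 1/2)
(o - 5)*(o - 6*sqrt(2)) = o^2 - 6*sqrt(2)*o - 5*o + 30*sqrt(2)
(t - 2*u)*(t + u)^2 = t^3 - 3*t*u^2 - 2*u^3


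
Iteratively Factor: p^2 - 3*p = (p - 3)*(p)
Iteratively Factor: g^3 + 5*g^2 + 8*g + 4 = (g + 2)*(g^2 + 3*g + 2) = (g + 2)^2*(g + 1)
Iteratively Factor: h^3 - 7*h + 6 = (h - 1)*(h^2 + h - 6) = (h - 2)*(h - 1)*(h + 3)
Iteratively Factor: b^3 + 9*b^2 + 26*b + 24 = (b + 3)*(b^2 + 6*b + 8) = (b + 2)*(b + 3)*(b + 4)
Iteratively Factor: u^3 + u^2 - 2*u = (u)*(u^2 + u - 2) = u*(u - 1)*(u + 2)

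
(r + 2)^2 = r^2 + 4*r + 4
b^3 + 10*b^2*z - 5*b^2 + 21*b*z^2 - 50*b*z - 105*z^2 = (b - 5)*(b + 3*z)*(b + 7*z)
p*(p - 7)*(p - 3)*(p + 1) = p^4 - 9*p^3 + 11*p^2 + 21*p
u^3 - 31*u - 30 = (u - 6)*(u + 1)*(u + 5)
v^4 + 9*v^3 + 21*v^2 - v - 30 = (v - 1)*(v + 2)*(v + 3)*(v + 5)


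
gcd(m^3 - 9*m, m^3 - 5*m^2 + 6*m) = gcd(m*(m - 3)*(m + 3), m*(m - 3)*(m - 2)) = m^2 - 3*m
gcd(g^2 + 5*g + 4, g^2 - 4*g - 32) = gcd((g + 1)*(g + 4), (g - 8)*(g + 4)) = g + 4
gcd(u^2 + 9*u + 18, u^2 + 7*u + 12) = u + 3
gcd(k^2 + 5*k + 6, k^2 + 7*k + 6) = 1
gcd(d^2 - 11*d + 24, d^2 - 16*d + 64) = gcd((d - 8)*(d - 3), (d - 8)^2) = d - 8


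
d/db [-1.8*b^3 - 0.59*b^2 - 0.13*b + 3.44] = -5.4*b^2 - 1.18*b - 0.13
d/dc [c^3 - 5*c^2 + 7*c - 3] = 3*c^2 - 10*c + 7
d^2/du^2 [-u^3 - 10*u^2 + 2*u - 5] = -6*u - 20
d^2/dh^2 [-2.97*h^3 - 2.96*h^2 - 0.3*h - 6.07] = -17.82*h - 5.92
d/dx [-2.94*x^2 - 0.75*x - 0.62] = -5.88*x - 0.75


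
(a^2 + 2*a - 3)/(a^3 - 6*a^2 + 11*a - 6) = (a + 3)/(a^2 - 5*a + 6)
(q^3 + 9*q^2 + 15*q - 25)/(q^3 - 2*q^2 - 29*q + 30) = (q + 5)/(q - 6)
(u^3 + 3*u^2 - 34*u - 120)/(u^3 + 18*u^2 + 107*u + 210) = (u^2 - 2*u - 24)/(u^2 + 13*u + 42)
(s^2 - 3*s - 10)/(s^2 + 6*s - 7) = (s^2 - 3*s - 10)/(s^2 + 6*s - 7)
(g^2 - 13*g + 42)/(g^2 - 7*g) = (g - 6)/g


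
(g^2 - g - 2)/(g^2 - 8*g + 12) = (g + 1)/(g - 6)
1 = 1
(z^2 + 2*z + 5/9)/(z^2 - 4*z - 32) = (z^2 + 2*z + 5/9)/(z^2 - 4*z - 32)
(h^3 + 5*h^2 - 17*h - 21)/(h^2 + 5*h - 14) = (h^2 - 2*h - 3)/(h - 2)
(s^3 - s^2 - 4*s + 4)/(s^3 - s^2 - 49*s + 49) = (s^2 - 4)/(s^2 - 49)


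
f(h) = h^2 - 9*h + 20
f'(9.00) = 9.00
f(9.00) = 20.00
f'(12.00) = 15.00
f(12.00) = 56.00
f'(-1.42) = -11.84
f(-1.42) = 34.80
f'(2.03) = -4.94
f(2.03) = 5.85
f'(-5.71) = -20.42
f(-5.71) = 103.99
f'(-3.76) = -16.52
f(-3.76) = 67.98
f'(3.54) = -1.92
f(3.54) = 0.67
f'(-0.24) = -9.48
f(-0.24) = 22.22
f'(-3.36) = -15.72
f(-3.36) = 61.53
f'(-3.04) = -15.08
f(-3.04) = 56.60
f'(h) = 2*h - 9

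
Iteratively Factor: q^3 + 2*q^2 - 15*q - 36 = (q + 3)*(q^2 - q - 12) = (q + 3)^2*(q - 4)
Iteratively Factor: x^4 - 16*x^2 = (x)*(x^3 - 16*x) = x^2*(x^2 - 16) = x^2*(x - 4)*(x + 4)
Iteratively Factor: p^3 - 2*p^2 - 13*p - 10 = (p + 1)*(p^2 - 3*p - 10) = (p + 1)*(p + 2)*(p - 5)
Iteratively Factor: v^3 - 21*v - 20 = (v - 5)*(v^2 + 5*v + 4) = (v - 5)*(v + 4)*(v + 1)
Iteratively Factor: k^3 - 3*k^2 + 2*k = (k - 2)*(k^2 - k) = k*(k - 2)*(k - 1)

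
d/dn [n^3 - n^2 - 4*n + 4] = 3*n^2 - 2*n - 4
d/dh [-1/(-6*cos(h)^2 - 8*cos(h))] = (3*cos(h) + 2)*sin(h)/((3*cos(h) + 4)^2*cos(h)^2)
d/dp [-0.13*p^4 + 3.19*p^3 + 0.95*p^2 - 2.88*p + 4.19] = -0.52*p^3 + 9.57*p^2 + 1.9*p - 2.88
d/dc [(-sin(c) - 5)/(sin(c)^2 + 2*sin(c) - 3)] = (sin(c)^2 + 10*sin(c) + 13)*cos(c)/(sin(c)^2 + 2*sin(c) - 3)^2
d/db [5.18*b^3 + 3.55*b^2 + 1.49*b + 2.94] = 15.54*b^2 + 7.1*b + 1.49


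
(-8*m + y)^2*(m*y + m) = 64*m^3*y + 64*m^3 - 16*m^2*y^2 - 16*m^2*y + m*y^3 + m*y^2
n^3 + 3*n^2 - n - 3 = (n - 1)*(n + 1)*(n + 3)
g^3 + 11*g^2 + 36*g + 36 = (g + 2)*(g + 3)*(g + 6)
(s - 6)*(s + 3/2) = s^2 - 9*s/2 - 9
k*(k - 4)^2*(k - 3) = k^4 - 11*k^3 + 40*k^2 - 48*k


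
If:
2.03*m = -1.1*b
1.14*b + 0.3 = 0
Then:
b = -0.26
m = 0.14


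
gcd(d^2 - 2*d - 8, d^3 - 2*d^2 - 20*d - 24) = d + 2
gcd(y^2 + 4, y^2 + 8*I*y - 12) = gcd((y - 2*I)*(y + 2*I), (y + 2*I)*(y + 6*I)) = y + 2*I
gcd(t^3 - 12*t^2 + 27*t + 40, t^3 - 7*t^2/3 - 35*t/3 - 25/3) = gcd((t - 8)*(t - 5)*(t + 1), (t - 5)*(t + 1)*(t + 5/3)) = t^2 - 4*t - 5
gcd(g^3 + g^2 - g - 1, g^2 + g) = g + 1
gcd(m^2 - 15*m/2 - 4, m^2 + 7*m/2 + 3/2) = m + 1/2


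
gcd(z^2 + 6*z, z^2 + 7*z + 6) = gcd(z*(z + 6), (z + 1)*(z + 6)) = z + 6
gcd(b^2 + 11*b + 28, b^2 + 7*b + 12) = b + 4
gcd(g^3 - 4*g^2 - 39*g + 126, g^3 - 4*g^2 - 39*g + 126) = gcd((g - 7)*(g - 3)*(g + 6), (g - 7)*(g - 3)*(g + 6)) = g^3 - 4*g^2 - 39*g + 126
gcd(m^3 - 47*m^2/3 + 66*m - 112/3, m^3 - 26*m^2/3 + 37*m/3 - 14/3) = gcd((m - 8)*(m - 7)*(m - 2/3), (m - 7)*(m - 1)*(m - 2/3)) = m^2 - 23*m/3 + 14/3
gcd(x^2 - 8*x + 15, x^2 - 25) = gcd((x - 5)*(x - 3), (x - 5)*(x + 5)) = x - 5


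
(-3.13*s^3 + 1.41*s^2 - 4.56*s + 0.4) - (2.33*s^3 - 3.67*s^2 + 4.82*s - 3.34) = -5.46*s^3 + 5.08*s^2 - 9.38*s + 3.74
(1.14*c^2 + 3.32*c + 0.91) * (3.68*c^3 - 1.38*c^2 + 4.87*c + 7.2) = 4.1952*c^5 + 10.6444*c^4 + 4.319*c^3 + 23.1206*c^2 + 28.3357*c + 6.552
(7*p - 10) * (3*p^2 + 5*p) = 21*p^3 + 5*p^2 - 50*p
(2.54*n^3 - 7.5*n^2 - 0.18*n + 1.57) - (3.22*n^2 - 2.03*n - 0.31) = 2.54*n^3 - 10.72*n^2 + 1.85*n + 1.88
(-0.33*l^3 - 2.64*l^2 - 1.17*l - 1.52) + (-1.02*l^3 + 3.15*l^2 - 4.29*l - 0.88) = -1.35*l^3 + 0.51*l^2 - 5.46*l - 2.4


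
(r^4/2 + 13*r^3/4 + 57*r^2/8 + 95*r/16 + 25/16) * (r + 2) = r^5/2 + 17*r^4/4 + 109*r^3/8 + 323*r^2/16 + 215*r/16 + 25/8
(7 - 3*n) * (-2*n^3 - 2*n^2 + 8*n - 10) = 6*n^4 - 8*n^3 - 38*n^2 + 86*n - 70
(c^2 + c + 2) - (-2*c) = c^2 + 3*c + 2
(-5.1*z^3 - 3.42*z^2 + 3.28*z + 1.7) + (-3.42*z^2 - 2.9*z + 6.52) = -5.1*z^3 - 6.84*z^2 + 0.38*z + 8.22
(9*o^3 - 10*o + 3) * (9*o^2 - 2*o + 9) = 81*o^5 - 18*o^4 - 9*o^3 + 47*o^2 - 96*o + 27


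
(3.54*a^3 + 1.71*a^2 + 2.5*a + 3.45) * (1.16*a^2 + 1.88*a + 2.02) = 4.1064*a^5 + 8.6388*a^4 + 13.2656*a^3 + 12.1562*a^2 + 11.536*a + 6.969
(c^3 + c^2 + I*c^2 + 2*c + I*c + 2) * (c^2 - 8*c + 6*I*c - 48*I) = c^5 - 7*c^4 + 7*I*c^4 - 12*c^3 - 49*I*c^3 + 28*c^2 - 44*I*c^2 + 32*c - 84*I*c - 96*I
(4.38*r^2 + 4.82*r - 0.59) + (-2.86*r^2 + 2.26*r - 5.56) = 1.52*r^2 + 7.08*r - 6.15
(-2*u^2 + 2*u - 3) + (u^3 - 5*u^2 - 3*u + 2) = u^3 - 7*u^2 - u - 1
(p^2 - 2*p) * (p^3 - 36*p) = p^5 - 2*p^4 - 36*p^3 + 72*p^2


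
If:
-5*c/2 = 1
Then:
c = -2/5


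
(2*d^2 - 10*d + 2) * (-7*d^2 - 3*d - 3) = -14*d^4 + 64*d^3 + 10*d^2 + 24*d - 6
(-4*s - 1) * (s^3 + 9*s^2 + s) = -4*s^4 - 37*s^3 - 13*s^2 - s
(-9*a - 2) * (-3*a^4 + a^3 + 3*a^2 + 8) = 27*a^5 - 3*a^4 - 29*a^3 - 6*a^2 - 72*a - 16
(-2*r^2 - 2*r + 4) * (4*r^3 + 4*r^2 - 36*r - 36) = -8*r^5 - 16*r^4 + 80*r^3 + 160*r^2 - 72*r - 144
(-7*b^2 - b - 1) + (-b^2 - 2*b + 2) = -8*b^2 - 3*b + 1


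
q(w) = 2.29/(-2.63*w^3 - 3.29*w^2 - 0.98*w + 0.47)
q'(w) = 2.29*(7.89*w^2 + 6.58*w + 0.98)/(-2.63*w^3 - 3.29*w^2 - 0.98*w + 0.47)^2 = (18.0681*w^2 + 15.0682*w + 2.2442)/(2.63*w^3 + 3.29*w^2 + 0.98*w - 0.47)^2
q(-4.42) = 0.01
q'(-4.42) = 0.01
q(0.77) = -0.67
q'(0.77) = 2.08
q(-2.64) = 0.08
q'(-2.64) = 0.11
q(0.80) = -0.61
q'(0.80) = 1.82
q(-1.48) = 0.71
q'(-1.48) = 1.86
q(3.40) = -0.02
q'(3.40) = 0.01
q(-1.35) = 1.01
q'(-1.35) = 2.88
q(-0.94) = 3.43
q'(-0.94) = 9.05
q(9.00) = -0.00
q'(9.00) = 0.00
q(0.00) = 4.87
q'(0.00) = 10.16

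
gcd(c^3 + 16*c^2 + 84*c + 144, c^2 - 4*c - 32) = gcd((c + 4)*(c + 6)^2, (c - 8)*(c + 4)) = c + 4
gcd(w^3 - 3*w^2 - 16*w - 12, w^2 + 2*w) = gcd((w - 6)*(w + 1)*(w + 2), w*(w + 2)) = w + 2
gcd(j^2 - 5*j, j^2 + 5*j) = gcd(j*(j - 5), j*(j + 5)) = j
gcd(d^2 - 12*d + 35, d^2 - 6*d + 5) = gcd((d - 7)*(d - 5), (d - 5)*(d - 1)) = d - 5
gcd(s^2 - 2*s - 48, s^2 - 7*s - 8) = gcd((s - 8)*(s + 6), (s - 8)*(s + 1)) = s - 8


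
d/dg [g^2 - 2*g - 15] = 2*g - 2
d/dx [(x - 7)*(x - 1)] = 2*x - 8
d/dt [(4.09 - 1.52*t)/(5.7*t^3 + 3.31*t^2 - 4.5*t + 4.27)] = (17.328*t^3 - 64.9078*t^2 - 27.0758*t + 11.9146)/(32.49*t^6 + 37.734*t^5 - 40.3439*t^4 + 18.888*t^3 + 48.5174*t^2 - 38.43*t + 18.2329)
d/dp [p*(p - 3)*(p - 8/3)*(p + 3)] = 4*p^3 - 8*p^2 - 18*p + 24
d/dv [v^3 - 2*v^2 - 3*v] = 3*v^2 - 4*v - 3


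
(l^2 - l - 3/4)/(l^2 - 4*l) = (l^2 - l - 3/4)/(l*(l - 4))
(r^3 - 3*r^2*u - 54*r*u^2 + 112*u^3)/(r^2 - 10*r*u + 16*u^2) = r + 7*u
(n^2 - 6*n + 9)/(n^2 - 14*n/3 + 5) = 3*(n - 3)/(3*n - 5)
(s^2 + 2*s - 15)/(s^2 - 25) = (s - 3)/(s - 5)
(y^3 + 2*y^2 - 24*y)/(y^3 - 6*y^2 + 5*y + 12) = y*(y + 6)/(y^2 - 2*y - 3)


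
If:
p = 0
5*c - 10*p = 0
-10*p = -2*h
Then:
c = 0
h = 0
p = 0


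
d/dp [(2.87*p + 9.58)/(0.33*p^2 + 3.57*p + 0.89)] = (0.9471*p^2 + 10.2459*p - (0.66*p + 3.57)*(2.87*p + 9.58) + 2.5543)/(0.33*p^2 + 3.57*p + 0.89)^2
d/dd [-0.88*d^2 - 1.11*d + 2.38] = -1.76*d - 1.11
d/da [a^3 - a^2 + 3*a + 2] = 3*a^2 - 2*a + 3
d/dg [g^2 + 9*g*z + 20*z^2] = 2*g + 9*z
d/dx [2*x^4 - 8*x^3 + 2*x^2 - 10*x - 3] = 8*x^3 - 24*x^2 + 4*x - 10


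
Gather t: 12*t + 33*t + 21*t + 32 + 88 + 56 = 66*t + 176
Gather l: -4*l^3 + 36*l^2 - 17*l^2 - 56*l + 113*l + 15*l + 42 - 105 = -4*l^3 + 19*l^2 + 72*l - 63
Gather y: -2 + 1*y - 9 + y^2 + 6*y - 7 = y^2 + 7*y - 18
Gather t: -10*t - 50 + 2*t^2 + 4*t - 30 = 2*t^2 - 6*t - 80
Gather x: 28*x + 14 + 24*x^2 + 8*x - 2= 24*x^2 + 36*x + 12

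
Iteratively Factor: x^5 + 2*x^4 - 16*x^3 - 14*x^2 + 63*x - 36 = (x + 4)*(x^4 - 2*x^3 - 8*x^2 + 18*x - 9) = (x - 3)*(x + 4)*(x^3 + x^2 - 5*x + 3) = (x - 3)*(x - 1)*(x + 4)*(x^2 + 2*x - 3) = (x - 3)*(x - 1)^2*(x + 4)*(x + 3)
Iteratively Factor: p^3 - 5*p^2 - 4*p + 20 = (p + 2)*(p^2 - 7*p + 10) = (p - 2)*(p + 2)*(p - 5)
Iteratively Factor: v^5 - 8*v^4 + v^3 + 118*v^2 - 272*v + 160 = (v - 5)*(v^4 - 3*v^3 - 14*v^2 + 48*v - 32) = (v - 5)*(v - 4)*(v^3 + v^2 - 10*v + 8) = (v - 5)*(v - 4)*(v - 1)*(v^2 + 2*v - 8) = (v - 5)*(v - 4)*(v - 1)*(v + 4)*(v - 2)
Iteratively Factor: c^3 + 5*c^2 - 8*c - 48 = (c - 3)*(c^2 + 8*c + 16) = (c - 3)*(c + 4)*(c + 4)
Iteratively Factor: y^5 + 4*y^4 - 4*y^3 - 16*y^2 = (y + 4)*(y^4 - 4*y^2) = (y - 2)*(y + 4)*(y^3 + 2*y^2) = y*(y - 2)*(y + 4)*(y^2 + 2*y) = y*(y - 2)*(y + 2)*(y + 4)*(y)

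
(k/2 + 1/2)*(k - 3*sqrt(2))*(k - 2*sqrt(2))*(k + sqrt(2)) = k^4/2 - 2*sqrt(2)*k^3 + k^3/2 - 2*sqrt(2)*k^2 + k^2 + k + 6*sqrt(2)*k + 6*sqrt(2)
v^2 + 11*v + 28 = (v + 4)*(v + 7)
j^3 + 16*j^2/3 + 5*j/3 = j*(j + 1/3)*(j + 5)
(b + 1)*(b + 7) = b^2 + 8*b + 7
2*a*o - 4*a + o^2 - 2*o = (2*a + o)*(o - 2)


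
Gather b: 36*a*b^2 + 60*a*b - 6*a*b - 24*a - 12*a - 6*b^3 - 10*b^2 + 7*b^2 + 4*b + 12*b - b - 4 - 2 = -36*a - 6*b^3 + b^2*(36*a - 3) + b*(54*a + 15) - 6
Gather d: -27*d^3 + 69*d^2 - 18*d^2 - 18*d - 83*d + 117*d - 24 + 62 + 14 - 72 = -27*d^3 + 51*d^2 + 16*d - 20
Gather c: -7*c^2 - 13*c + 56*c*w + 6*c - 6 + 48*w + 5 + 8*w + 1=-7*c^2 + c*(56*w - 7) + 56*w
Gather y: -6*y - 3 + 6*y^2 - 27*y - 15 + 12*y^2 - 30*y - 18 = 18*y^2 - 63*y - 36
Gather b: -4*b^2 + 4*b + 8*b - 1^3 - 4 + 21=-4*b^2 + 12*b + 16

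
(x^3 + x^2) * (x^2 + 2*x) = x^5 + 3*x^4 + 2*x^3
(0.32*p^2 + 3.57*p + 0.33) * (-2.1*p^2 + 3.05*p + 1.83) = -0.672*p^4 - 6.521*p^3 + 10.7811*p^2 + 7.5396*p + 0.6039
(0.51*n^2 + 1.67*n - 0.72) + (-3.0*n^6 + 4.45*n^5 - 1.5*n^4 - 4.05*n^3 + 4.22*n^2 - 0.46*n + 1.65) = -3.0*n^6 + 4.45*n^5 - 1.5*n^4 - 4.05*n^3 + 4.73*n^2 + 1.21*n + 0.93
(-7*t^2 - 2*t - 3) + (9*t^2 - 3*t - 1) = 2*t^2 - 5*t - 4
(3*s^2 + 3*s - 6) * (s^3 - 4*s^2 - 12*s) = 3*s^5 - 9*s^4 - 54*s^3 - 12*s^2 + 72*s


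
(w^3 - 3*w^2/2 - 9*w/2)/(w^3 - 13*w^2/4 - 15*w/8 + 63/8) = 4*w/(4*w - 7)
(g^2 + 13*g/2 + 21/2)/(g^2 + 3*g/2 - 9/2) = (2*g + 7)/(2*g - 3)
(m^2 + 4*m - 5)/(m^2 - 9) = (m^2 + 4*m - 5)/(m^2 - 9)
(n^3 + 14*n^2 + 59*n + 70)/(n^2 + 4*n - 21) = (n^2 + 7*n + 10)/(n - 3)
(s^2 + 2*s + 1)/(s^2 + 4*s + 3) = (s + 1)/(s + 3)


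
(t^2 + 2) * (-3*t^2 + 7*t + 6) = -3*t^4 + 7*t^3 + 14*t + 12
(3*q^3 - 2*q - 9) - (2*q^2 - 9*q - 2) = 3*q^3 - 2*q^2 + 7*q - 7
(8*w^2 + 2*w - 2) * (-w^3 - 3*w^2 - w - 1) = -8*w^5 - 26*w^4 - 12*w^3 - 4*w^2 + 2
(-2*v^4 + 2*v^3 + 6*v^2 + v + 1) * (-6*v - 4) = 12*v^5 - 4*v^4 - 44*v^3 - 30*v^2 - 10*v - 4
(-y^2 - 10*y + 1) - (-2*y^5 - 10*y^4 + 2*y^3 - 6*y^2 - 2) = 2*y^5 + 10*y^4 - 2*y^3 + 5*y^2 - 10*y + 3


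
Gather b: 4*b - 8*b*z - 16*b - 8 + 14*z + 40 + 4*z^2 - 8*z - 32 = b*(-8*z - 12) + 4*z^2 + 6*z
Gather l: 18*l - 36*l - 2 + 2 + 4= 4 - 18*l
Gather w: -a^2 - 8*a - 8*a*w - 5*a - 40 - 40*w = -a^2 - 13*a + w*(-8*a - 40) - 40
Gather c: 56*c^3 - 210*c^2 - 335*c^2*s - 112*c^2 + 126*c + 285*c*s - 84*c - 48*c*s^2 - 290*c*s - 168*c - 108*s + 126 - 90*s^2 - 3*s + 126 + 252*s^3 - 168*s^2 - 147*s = 56*c^3 + c^2*(-335*s - 322) + c*(-48*s^2 - 5*s - 126) + 252*s^3 - 258*s^2 - 258*s + 252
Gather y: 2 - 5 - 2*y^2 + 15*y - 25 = -2*y^2 + 15*y - 28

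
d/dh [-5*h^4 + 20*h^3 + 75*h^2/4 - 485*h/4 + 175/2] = -20*h^3 + 60*h^2 + 75*h/2 - 485/4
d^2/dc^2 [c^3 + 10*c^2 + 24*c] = 6*c + 20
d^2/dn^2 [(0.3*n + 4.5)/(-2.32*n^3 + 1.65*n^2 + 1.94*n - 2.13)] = (-9.68832*n^5 - 283.7592*n^4 + 271.28202*n^3 + 65.80386*n^2 + 40.6701*n - 67.98222)/(12.487168*n^9 - 26.64288*n^8 - 12.376968*n^7 + 74.459331*n^6 - 38.572134*n^5 - 58.753269*n^4 + 65.18422*n^3 + 1.591749*n^2 - 26.404758*n + 9.663597)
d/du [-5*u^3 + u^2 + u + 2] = -15*u^2 + 2*u + 1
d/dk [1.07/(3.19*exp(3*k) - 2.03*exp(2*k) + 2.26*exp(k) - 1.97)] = (-10.2399*exp(2*k) + 4.3442*exp(k) - 2.4182)*exp(k)/(3.19*exp(3*k) - 2.03*exp(2*k) + 2.26*exp(k) - 1.97)^2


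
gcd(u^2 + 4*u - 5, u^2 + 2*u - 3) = u - 1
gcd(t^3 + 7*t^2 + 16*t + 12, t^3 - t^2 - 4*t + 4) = t + 2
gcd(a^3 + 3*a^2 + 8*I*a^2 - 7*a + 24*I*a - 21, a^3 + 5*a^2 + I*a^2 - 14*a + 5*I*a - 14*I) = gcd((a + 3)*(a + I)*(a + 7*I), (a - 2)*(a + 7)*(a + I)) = a + I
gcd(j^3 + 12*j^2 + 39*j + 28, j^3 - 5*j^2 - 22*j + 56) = j + 4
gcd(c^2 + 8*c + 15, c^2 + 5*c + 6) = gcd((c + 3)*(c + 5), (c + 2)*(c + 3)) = c + 3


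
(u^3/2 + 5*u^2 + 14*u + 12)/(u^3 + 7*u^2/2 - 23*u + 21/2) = (u^3 + 10*u^2 + 28*u + 24)/(2*u^3 + 7*u^2 - 46*u + 21)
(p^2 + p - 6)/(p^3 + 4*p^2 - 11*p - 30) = (p^2 + p - 6)/(p^3 + 4*p^2 - 11*p - 30)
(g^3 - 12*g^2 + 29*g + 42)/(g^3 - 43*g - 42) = (g - 6)/(g + 6)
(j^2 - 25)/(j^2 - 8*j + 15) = (j + 5)/(j - 3)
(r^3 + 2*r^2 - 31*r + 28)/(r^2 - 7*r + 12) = (r^2 + 6*r - 7)/(r - 3)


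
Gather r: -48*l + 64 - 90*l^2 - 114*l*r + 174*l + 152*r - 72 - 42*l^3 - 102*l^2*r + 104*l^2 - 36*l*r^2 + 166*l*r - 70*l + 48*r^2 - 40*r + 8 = -42*l^3 + 14*l^2 + 56*l + r^2*(48 - 36*l) + r*(-102*l^2 + 52*l + 112)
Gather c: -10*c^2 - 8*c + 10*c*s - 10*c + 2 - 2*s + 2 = -10*c^2 + c*(10*s - 18) - 2*s + 4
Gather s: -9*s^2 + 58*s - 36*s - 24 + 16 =-9*s^2 + 22*s - 8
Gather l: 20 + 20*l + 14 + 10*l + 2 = 30*l + 36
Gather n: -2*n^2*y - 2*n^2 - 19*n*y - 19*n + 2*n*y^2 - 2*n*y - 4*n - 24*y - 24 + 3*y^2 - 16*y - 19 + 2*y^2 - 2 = n^2*(-2*y - 2) + n*(2*y^2 - 21*y - 23) + 5*y^2 - 40*y - 45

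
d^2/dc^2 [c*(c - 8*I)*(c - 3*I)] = 6*c - 22*I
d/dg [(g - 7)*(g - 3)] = 2*g - 10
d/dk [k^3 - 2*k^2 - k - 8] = 3*k^2 - 4*k - 1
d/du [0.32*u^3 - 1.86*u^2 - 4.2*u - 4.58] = 0.96*u^2 - 3.72*u - 4.2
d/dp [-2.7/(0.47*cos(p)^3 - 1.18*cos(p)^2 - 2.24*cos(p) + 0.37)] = (-3.807*cos(p)^2 + 6.372*cos(p) + 6.048)*sin(p)/(0.47*cos(p)^3 - 1.18*cos(p)^2 - 2.24*cos(p) + 0.37)^2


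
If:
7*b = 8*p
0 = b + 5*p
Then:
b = 0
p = 0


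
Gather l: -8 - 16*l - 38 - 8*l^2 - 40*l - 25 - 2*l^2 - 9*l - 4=-10*l^2 - 65*l - 75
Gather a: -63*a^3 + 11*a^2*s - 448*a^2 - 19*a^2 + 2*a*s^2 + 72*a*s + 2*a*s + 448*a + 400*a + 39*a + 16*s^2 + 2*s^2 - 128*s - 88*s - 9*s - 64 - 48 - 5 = -63*a^3 + a^2*(11*s - 467) + a*(2*s^2 + 74*s + 887) + 18*s^2 - 225*s - 117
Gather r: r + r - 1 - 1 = 2*r - 2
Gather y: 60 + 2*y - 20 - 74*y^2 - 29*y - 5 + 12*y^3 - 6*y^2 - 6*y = 12*y^3 - 80*y^2 - 33*y + 35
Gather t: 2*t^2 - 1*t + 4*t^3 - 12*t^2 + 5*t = 4*t^3 - 10*t^2 + 4*t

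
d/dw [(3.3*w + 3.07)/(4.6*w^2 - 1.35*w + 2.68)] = (-15.18*w^2 - 28.244*w + 12.9885)/(21.16*w^4 - 12.42*w^3 + 26.4785*w^2 - 7.236*w + 7.1824)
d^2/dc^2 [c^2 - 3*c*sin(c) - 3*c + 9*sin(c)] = 3*c*sin(c) - 9*sin(c) - 6*cos(c) + 2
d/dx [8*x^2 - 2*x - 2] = 16*x - 2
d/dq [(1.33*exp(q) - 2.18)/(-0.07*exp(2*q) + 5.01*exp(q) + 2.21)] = (0.0931*exp(2*q) - 0.3052*exp(q) + 13.8611)*exp(q)/(0.0049*exp(4*q) - 0.7014*exp(3*q) + 24.7907*exp(2*q) + 22.1442*exp(q) + 4.8841)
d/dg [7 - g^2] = -2*g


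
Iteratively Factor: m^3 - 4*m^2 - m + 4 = (m - 4)*(m^2 - 1) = (m - 4)*(m - 1)*(m + 1)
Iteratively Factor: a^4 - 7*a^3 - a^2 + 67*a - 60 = (a - 1)*(a^3 - 6*a^2 - 7*a + 60) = (a - 4)*(a - 1)*(a^2 - 2*a - 15) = (a - 5)*(a - 4)*(a - 1)*(a + 3)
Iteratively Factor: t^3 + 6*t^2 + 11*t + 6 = (t + 3)*(t^2 + 3*t + 2) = (t + 2)*(t + 3)*(t + 1)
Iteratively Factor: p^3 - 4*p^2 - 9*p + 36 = (p - 3)*(p^2 - p - 12) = (p - 4)*(p - 3)*(p + 3)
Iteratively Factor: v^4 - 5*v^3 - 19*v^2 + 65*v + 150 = (v + 2)*(v^3 - 7*v^2 - 5*v + 75) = (v + 2)*(v + 3)*(v^2 - 10*v + 25) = (v - 5)*(v + 2)*(v + 3)*(v - 5)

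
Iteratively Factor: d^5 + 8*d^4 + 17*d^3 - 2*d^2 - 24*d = (d)*(d^4 + 8*d^3 + 17*d^2 - 2*d - 24) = d*(d - 1)*(d^3 + 9*d^2 + 26*d + 24) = d*(d - 1)*(d + 4)*(d^2 + 5*d + 6) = d*(d - 1)*(d + 2)*(d + 4)*(d + 3)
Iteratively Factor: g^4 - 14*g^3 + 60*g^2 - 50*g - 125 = (g + 1)*(g^3 - 15*g^2 + 75*g - 125) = (g - 5)*(g + 1)*(g^2 - 10*g + 25) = (g - 5)^2*(g + 1)*(g - 5)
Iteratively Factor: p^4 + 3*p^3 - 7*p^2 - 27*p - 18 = (p + 2)*(p^3 + p^2 - 9*p - 9) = (p + 2)*(p + 3)*(p^2 - 2*p - 3) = (p - 3)*(p + 2)*(p + 3)*(p + 1)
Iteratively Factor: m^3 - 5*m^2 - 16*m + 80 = (m - 5)*(m^2 - 16) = (m - 5)*(m + 4)*(m - 4)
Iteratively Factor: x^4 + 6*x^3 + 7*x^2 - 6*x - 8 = (x - 1)*(x^3 + 7*x^2 + 14*x + 8) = (x - 1)*(x + 2)*(x^2 + 5*x + 4) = (x - 1)*(x + 1)*(x + 2)*(x + 4)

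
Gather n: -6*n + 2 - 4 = -6*n - 2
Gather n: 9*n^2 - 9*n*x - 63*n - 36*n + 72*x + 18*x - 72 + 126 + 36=9*n^2 + n*(-9*x - 99) + 90*x + 90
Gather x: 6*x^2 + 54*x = 6*x^2 + 54*x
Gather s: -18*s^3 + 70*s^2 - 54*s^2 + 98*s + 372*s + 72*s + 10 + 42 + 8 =-18*s^3 + 16*s^2 + 542*s + 60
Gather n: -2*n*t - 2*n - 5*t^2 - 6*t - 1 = n*(-2*t - 2) - 5*t^2 - 6*t - 1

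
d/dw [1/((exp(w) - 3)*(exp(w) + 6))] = (-2*exp(w) - 3)*exp(w)/(exp(4*w) + 6*exp(3*w) - 27*exp(2*w) - 108*exp(w) + 324)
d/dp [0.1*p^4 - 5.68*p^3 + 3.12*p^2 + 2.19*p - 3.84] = 0.4*p^3 - 17.04*p^2 + 6.24*p + 2.19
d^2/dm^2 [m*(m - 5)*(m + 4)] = 6*m - 2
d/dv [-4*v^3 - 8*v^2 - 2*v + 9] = -12*v^2 - 16*v - 2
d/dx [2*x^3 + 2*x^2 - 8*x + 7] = 6*x^2 + 4*x - 8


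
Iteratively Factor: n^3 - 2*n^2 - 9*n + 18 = (n + 3)*(n^2 - 5*n + 6) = (n - 3)*(n + 3)*(n - 2)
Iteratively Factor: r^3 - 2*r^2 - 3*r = (r)*(r^2 - 2*r - 3) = r*(r + 1)*(r - 3)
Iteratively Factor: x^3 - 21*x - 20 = (x + 1)*(x^2 - x - 20) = (x + 1)*(x + 4)*(x - 5)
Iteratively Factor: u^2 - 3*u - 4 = (u + 1)*(u - 4)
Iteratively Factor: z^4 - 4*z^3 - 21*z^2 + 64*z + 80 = (z + 1)*(z^3 - 5*z^2 - 16*z + 80) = (z - 5)*(z + 1)*(z^2 - 16) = (z - 5)*(z - 4)*(z + 1)*(z + 4)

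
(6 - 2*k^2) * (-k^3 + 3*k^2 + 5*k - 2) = 2*k^5 - 6*k^4 - 16*k^3 + 22*k^2 + 30*k - 12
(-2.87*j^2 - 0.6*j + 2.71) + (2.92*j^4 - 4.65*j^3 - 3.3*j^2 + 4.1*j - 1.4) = 2.92*j^4 - 4.65*j^3 - 6.17*j^2 + 3.5*j + 1.31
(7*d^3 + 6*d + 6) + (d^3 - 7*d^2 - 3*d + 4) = 8*d^3 - 7*d^2 + 3*d + 10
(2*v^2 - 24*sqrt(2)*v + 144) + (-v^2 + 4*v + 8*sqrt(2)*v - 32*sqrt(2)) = v^2 - 16*sqrt(2)*v + 4*v - 32*sqrt(2) + 144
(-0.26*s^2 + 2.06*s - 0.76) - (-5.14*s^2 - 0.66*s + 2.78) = 4.88*s^2 + 2.72*s - 3.54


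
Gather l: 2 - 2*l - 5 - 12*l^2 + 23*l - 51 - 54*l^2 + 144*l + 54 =-66*l^2 + 165*l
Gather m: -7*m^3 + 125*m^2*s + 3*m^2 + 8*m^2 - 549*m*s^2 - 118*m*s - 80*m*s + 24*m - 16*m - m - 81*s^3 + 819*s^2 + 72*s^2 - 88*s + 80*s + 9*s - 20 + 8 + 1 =-7*m^3 + m^2*(125*s + 11) + m*(-549*s^2 - 198*s + 7) - 81*s^3 + 891*s^2 + s - 11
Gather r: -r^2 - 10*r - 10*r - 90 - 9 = -r^2 - 20*r - 99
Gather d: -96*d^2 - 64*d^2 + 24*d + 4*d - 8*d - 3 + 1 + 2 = -160*d^2 + 20*d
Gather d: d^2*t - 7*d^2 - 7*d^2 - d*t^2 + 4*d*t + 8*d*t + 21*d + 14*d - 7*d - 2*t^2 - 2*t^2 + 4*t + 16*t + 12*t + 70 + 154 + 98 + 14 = d^2*(t - 14) + d*(-t^2 + 12*t + 28) - 4*t^2 + 32*t + 336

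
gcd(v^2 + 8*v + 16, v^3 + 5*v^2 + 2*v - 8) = v + 4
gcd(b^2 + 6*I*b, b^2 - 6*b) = b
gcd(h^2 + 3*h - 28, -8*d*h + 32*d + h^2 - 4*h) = h - 4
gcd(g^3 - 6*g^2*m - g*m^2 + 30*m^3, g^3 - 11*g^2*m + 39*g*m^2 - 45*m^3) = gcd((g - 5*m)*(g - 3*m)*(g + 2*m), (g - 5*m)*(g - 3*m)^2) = g^2 - 8*g*m + 15*m^2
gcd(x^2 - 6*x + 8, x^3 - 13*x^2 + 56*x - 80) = x - 4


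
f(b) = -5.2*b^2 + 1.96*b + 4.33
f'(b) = 1.96 - 10.4*b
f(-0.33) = 3.12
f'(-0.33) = 5.39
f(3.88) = -66.35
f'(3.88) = -38.39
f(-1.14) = -4.66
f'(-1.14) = 13.82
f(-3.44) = -63.95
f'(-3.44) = 37.74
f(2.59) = -25.48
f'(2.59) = -24.98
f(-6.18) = -206.38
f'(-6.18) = 66.23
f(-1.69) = -13.83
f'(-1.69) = 19.54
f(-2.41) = -30.60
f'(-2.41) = 27.02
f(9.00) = -399.23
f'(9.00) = -91.64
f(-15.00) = -1195.07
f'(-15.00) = 157.96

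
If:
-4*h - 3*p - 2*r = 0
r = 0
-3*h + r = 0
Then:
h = 0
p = 0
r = 0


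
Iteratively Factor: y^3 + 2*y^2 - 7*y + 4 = (y - 1)*(y^2 + 3*y - 4) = (y - 1)^2*(y + 4)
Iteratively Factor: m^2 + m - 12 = (m + 4)*(m - 3)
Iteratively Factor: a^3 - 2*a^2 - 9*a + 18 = (a - 2)*(a^2 - 9) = (a - 3)*(a - 2)*(a + 3)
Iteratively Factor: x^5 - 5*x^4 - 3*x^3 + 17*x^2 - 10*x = (x - 1)*(x^4 - 4*x^3 - 7*x^2 + 10*x) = (x - 1)^2*(x^3 - 3*x^2 - 10*x) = (x - 1)^2*(x + 2)*(x^2 - 5*x) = (x - 5)*(x - 1)^2*(x + 2)*(x)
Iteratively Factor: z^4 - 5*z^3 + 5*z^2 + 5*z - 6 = (z - 1)*(z^3 - 4*z^2 + z + 6) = (z - 3)*(z - 1)*(z^2 - z - 2) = (z - 3)*(z - 1)*(z + 1)*(z - 2)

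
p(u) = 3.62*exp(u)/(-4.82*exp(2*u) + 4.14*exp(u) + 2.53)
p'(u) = 3.62*(9.64*exp(2*u) - 4.14*exp(u))*exp(u)/(-4.82*exp(2*u) + 4.14*exp(u) + 2.53)^2 + 3.62*exp(u)/(-4.82*exp(2*u) + 4.14*exp(u) + 2.53) = (17.4484*exp(2*u) + 9.1586)*exp(u)/(23.2324*exp(4*u) - 39.9096*exp(3*u) - 7.2496*exp(2*u) + 20.9484*exp(u) + 6.4009)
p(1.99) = -0.12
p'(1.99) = 0.14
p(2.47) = -0.07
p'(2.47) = 0.07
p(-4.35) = 0.02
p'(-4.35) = 0.02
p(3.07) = -0.04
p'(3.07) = 0.04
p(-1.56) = 0.24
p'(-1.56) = 0.21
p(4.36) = -0.01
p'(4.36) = 0.01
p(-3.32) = 0.05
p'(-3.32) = 0.05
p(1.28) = -0.29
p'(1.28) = 0.42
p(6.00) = 0.00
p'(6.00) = 0.00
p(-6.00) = 0.00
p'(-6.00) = 0.00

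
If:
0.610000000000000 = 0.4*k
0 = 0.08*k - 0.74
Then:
No Solution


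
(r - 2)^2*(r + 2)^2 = r^4 - 8*r^2 + 16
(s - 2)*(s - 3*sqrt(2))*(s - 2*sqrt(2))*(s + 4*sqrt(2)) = s^4 - 2*s^3 - sqrt(2)*s^3 - 28*s^2 + 2*sqrt(2)*s^2 + 56*s + 48*sqrt(2)*s - 96*sqrt(2)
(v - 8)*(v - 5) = v^2 - 13*v + 40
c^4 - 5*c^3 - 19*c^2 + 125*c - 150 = (c - 5)*(c - 3)*(c - 2)*(c + 5)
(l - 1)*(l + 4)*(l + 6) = l^3 + 9*l^2 + 14*l - 24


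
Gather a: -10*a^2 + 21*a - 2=-10*a^2 + 21*a - 2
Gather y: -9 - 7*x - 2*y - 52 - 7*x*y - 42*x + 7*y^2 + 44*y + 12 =-49*x + 7*y^2 + y*(42 - 7*x) - 49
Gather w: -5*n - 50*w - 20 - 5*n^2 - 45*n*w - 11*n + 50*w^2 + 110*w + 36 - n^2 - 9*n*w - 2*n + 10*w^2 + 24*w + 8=-6*n^2 - 18*n + 60*w^2 + w*(84 - 54*n) + 24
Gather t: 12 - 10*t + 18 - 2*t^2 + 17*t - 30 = -2*t^2 + 7*t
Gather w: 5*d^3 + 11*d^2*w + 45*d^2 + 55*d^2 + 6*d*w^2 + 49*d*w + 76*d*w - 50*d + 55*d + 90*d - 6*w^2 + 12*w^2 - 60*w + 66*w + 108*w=5*d^3 + 100*d^2 + 95*d + w^2*(6*d + 6) + w*(11*d^2 + 125*d + 114)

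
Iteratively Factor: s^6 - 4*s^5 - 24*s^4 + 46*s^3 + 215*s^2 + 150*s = (s - 5)*(s^5 + s^4 - 19*s^3 - 49*s^2 - 30*s) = (s - 5)^2*(s^4 + 6*s^3 + 11*s^2 + 6*s) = (s - 5)^2*(s + 1)*(s^3 + 5*s^2 + 6*s) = (s - 5)^2*(s + 1)*(s + 3)*(s^2 + 2*s) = s*(s - 5)^2*(s + 1)*(s + 3)*(s + 2)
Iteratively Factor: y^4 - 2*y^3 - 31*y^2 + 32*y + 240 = (y - 5)*(y^3 + 3*y^2 - 16*y - 48) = (y - 5)*(y + 4)*(y^2 - y - 12) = (y - 5)*(y + 3)*(y + 4)*(y - 4)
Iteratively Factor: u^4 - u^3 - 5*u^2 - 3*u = (u + 1)*(u^3 - 2*u^2 - 3*u) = (u - 3)*(u + 1)*(u^2 + u) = u*(u - 3)*(u + 1)*(u + 1)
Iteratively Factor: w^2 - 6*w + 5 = (w - 1)*(w - 5)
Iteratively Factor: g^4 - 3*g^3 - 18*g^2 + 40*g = (g - 5)*(g^3 + 2*g^2 - 8*g) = (g - 5)*(g + 4)*(g^2 - 2*g) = g*(g - 5)*(g + 4)*(g - 2)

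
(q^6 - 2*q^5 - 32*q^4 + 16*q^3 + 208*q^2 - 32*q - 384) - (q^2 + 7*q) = q^6 - 2*q^5 - 32*q^4 + 16*q^3 + 207*q^2 - 39*q - 384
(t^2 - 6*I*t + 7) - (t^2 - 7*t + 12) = 7*t - 6*I*t - 5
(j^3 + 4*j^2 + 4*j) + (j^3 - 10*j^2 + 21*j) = 2*j^3 - 6*j^2 + 25*j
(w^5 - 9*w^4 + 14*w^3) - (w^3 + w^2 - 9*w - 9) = w^5 - 9*w^4 + 13*w^3 - w^2 + 9*w + 9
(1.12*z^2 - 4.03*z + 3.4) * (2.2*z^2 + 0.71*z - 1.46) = 2.464*z^4 - 8.0708*z^3 + 2.9835*z^2 + 8.2978*z - 4.964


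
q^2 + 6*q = q*(q + 6)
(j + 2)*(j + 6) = j^2 + 8*j + 12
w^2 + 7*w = w*(w + 7)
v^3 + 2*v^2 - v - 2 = (v - 1)*(v + 1)*(v + 2)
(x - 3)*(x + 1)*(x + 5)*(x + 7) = x^4 + 10*x^3 + 8*x^2 - 106*x - 105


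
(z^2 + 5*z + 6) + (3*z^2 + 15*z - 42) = 4*z^2 + 20*z - 36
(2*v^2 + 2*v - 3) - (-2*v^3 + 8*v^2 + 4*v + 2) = 2*v^3 - 6*v^2 - 2*v - 5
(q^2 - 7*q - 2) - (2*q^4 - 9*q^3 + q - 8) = -2*q^4 + 9*q^3 + q^2 - 8*q + 6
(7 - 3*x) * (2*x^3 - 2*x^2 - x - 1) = -6*x^4 + 20*x^3 - 11*x^2 - 4*x - 7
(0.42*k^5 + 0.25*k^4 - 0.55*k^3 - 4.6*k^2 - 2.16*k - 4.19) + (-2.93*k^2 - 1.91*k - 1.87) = 0.42*k^5 + 0.25*k^4 - 0.55*k^3 - 7.53*k^2 - 4.07*k - 6.06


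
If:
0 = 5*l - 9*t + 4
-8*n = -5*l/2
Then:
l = 9*t/5 - 4/5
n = 9*t/16 - 1/4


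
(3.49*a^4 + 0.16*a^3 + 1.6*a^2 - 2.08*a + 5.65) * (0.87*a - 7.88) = 3.0363*a^5 - 27.362*a^4 + 0.1312*a^3 - 14.4176*a^2 + 21.3059*a - 44.522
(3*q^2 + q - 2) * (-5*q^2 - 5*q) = -15*q^4 - 20*q^3 + 5*q^2 + 10*q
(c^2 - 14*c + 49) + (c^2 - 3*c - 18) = 2*c^2 - 17*c + 31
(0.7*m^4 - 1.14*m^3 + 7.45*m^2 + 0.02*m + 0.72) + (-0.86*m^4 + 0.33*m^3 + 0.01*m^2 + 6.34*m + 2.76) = -0.16*m^4 - 0.81*m^3 + 7.46*m^2 + 6.36*m + 3.48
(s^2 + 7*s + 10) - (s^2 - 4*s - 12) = 11*s + 22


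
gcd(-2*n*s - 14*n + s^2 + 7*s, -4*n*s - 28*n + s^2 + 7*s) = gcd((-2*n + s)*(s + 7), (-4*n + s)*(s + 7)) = s + 7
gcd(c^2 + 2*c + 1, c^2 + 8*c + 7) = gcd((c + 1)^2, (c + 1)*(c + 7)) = c + 1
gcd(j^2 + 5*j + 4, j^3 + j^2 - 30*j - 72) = j + 4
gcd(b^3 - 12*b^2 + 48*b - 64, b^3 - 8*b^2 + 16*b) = b^2 - 8*b + 16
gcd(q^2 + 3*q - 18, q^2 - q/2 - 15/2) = q - 3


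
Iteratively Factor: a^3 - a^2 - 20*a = (a + 4)*(a^2 - 5*a) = (a - 5)*(a + 4)*(a)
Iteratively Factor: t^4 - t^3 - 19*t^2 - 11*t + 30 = (t + 3)*(t^3 - 4*t^2 - 7*t + 10) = (t - 1)*(t + 3)*(t^2 - 3*t - 10) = (t - 5)*(t - 1)*(t + 3)*(t + 2)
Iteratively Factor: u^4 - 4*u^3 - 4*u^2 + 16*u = (u)*(u^3 - 4*u^2 - 4*u + 16) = u*(u - 2)*(u^2 - 2*u - 8) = u*(u - 4)*(u - 2)*(u + 2)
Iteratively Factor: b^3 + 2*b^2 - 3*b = (b - 1)*(b^2 + 3*b) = b*(b - 1)*(b + 3)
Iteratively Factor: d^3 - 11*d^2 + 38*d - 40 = (d - 5)*(d^2 - 6*d + 8) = (d - 5)*(d - 2)*(d - 4)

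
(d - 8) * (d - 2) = d^2 - 10*d + 16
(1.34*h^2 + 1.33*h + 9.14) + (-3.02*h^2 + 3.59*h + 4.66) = -1.68*h^2 + 4.92*h + 13.8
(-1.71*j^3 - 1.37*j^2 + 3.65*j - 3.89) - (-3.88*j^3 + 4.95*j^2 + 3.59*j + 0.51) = 2.17*j^3 - 6.32*j^2 + 0.0600000000000001*j - 4.4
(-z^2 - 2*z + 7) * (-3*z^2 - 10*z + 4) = 3*z^4 + 16*z^3 - 5*z^2 - 78*z + 28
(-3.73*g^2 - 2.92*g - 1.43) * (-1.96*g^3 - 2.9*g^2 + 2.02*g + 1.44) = 7.3108*g^5 + 16.5402*g^4 + 3.7362*g^3 - 7.1226*g^2 - 7.0934*g - 2.0592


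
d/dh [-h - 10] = -1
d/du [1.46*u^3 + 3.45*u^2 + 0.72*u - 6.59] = 4.38*u^2 + 6.9*u + 0.72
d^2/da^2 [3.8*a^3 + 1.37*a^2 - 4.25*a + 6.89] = 22.8*a + 2.74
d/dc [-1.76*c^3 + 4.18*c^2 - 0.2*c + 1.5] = -5.28*c^2 + 8.36*c - 0.2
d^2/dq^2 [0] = 0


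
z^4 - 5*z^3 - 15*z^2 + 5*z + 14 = (z - 7)*(z - 1)*(z + 1)*(z + 2)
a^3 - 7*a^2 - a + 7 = (a - 7)*(a - 1)*(a + 1)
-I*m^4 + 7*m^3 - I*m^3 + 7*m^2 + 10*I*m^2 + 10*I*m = m*(m + 2*I)*(m + 5*I)*(-I*m - I)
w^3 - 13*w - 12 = (w - 4)*(w + 1)*(w + 3)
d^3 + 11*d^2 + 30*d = d*(d + 5)*(d + 6)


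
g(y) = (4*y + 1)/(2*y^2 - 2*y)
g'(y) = (2 - 4*y)*(4*y + 1)/(2*y^2 - 2*y)^2 + 4/(2*y^2 - 2*y) = (-2*y^2 - y + 1/2)/(y^2*(y^2 - 2*y + 1))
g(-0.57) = -0.72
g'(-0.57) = 0.52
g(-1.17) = -0.72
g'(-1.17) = -0.17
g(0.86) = -18.44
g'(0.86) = -126.87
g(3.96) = 0.72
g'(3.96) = -0.25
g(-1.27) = -0.71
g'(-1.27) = -0.18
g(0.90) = -25.56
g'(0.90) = -249.38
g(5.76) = 0.44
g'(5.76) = -0.10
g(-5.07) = -0.31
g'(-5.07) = -0.05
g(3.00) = 1.08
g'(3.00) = -0.57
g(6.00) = 0.42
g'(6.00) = -0.09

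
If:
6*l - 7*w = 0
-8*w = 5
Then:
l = -35/48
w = -5/8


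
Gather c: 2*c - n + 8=2*c - n + 8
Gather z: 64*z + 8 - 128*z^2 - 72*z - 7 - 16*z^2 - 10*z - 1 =-144*z^2 - 18*z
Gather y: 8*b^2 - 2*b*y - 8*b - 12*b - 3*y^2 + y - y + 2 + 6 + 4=8*b^2 - 2*b*y - 20*b - 3*y^2 + 12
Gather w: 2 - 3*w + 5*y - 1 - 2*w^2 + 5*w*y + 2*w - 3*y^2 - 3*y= -2*w^2 + w*(5*y - 1) - 3*y^2 + 2*y + 1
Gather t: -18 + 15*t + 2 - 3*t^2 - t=-3*t^2 + 14*t - 16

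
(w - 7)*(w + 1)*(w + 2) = w^3 - 4*w^2 - 19*w - 14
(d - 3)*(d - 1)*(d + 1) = d^3 - 3*d^2 - d + 3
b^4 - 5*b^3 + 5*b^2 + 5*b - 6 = (b - 3)*(b - 2)*(b - 1)*(b + 1)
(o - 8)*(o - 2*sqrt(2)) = o^2 - 8*o - 2*sqrt(2)*o + 16*sqrt(2)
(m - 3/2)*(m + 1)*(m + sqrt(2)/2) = m^3 - m^2/2 + sqrt(2)*m^2/2 - 3*m/2 - sqrt(2)*m/4 - 3*sqrt(2)/4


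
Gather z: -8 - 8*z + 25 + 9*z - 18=z - 1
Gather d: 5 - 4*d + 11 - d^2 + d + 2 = -d^2 - 3*d + 18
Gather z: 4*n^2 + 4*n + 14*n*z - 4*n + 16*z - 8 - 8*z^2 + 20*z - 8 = 4*n^2 - 8*z^2 + z*(14*n + 36) - 16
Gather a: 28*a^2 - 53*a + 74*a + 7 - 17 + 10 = 28*a^2 + 21*a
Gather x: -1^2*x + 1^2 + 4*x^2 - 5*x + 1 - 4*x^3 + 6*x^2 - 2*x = -4*x^3 + 10*x^2 - 8*x + 2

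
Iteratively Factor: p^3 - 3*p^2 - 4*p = (p + 1)*(p^2 - 4*p) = p*(p + 1)*(p - 4)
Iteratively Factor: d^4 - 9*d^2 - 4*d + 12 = (d - 3)*(d^3 + 3*d^2 - 4) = (d - 3)*(d + 2)*(d^2 + d - 2) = (d - 3)*(d - 1)*(d + 2)*(d + 2)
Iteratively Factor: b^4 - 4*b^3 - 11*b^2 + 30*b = (b - 2)*(b^3 - 2*b^2 - 15*b) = b*(b - 2)*(b^2 - 2*b - 15) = b*(b - 5)*(b - 2)*(b + 3)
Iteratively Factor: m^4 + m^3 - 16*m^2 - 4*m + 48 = (m - 3)*(m^3 + 4*m^2 - 4*m - 16) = (m - 3)*(m + 2)*(m^2 + 2*m - 8) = (m - 3)*(m - 2)*(m + 2)*(m + 4)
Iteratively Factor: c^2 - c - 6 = (c - 3)*(c + 2)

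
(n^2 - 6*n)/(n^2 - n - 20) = n*(6 - n)/(-n^2 + n + 20)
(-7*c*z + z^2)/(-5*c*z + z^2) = (7*c - z)/(5*c - z)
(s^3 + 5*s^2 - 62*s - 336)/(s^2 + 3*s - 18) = (s^2 - s - 56)/(s - 3)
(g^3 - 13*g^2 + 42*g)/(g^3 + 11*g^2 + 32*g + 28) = g*(g^2 - 13*g + 42)/(g^3 + 11*g^2 + 32*g + 28)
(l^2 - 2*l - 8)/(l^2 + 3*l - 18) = (l^2 - 2*l - 8)/(l^2 + 3*l - 18)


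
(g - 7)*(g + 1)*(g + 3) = g^3 - 3*g^2 - 25*g - 21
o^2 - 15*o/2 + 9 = (o - 6)*(o - 3/2)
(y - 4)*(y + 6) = y^2 + 2*y - 24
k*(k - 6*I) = k^2 - 6*I*k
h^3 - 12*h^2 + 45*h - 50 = (h - 5)^2*(h - 2)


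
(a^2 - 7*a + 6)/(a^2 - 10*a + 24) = (a - 1)/(a - 4)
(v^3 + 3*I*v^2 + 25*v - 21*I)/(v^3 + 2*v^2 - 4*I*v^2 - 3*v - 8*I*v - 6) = (v + 7*I)/(v + 2)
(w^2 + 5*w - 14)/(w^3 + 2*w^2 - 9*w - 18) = (w^2 + 5*w - 14)/(w^3 + 2*w^2 - 9*w - 18)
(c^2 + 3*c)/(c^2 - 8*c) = (c + 3)/(c - 8)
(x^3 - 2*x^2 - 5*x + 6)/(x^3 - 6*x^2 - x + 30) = (x - 1)/(x - 5)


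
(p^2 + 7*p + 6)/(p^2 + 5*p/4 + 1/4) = 4*(p + 6)/(4*p + 1)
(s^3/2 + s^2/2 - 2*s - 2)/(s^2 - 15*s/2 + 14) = (s^3 + s^2 - 4*s - 4)/(2*s^2 - 15*s + 28)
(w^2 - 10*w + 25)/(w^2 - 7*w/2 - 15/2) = 2*(w - 5)/(2*w + 3)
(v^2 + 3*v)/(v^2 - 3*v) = (v + 3)/(v - 3)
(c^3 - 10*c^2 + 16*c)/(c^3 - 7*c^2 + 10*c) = (c - 8)/(c - 5)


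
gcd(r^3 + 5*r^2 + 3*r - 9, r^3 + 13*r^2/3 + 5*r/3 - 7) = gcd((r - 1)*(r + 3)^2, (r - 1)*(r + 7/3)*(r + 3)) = r^2 + 2*r - 3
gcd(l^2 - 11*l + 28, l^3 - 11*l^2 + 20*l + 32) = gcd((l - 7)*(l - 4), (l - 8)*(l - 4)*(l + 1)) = l - 4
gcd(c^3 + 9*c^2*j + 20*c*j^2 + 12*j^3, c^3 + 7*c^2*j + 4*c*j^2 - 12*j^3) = c^2 + 8*c*j + 12*j^2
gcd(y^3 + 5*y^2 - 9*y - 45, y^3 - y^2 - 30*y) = y + 5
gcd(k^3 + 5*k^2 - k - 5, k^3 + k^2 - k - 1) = k^2 - 1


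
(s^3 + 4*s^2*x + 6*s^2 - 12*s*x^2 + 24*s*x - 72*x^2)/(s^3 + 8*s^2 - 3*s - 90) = (s^2 + 4*s*x - 12*x^2)/(s^2 + 2*s - 15)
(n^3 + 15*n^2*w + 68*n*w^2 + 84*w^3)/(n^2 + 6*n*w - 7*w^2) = (-n^2 - 8*n*w - 12*w^2)/(-n + w)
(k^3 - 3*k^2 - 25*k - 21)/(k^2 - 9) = (k^2 - 6*k - 7)/(k - 3)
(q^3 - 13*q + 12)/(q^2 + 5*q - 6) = (q^2 + q - 12)/(q + 6)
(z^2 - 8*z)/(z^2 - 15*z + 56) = z/(z - 7)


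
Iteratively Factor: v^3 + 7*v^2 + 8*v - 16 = (v + 4)*(v^2 + 3*v - 4) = (v - 1)*(v + 4)*(v + 4)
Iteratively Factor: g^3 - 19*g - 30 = (g + 3)*(g^2 - 3*g - 10) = (g + 2)*(g + 3)*(g - 5)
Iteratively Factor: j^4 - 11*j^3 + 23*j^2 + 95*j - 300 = (j + 3)*(j^3 - 14*j^2 + 65*j - 100) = (j - 5)*(j + 3)*(j^2 - 9*j + 20) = (j - 5)^2*(j + 3)*(j - 4)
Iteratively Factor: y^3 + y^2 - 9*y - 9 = (y - 3)*(y^2 + 4*y + 3) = (y - 3)*(y + 1)*(y + 3)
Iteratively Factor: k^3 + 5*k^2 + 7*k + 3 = (k + 1)*(k^2 + 4*k + 3) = (k + 1)^2*(k + 3)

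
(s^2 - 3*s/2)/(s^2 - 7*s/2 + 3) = s/(s - 2)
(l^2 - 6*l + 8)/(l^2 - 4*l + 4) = (l - 4)/(l - 2)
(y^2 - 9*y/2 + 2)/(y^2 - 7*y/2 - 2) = (2*y - 1)/(2*y + 1)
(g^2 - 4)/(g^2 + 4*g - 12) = (g + 2)/(g + 6)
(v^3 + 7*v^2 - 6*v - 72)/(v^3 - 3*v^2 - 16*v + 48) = (v + 6)/(v - 4)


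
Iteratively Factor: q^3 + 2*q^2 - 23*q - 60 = (q + 3)*(q^2 - q - 20) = (q - 5)*(q + 3)*(q + 4)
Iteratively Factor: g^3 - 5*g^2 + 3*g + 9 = (g + 1)*(g^2 - 6*g + 9) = (g - 3)*(g + 1)*(g - 3)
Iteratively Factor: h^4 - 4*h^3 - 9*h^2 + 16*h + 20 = (h + 2)*(h^3 - 6*h^2 + 3*h + 10) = (h + 1)*(h + 2)*(h^2 - 7*h + 10) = (h - 5)*(h + 1)*(h + 2)*(h - 2)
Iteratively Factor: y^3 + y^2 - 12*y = (y + 4)*(y^2 - 3*y) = y*(y + 4)*(y - 3)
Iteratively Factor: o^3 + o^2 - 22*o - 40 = (o + 2)*(o^2 - o - 20) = (o + 2)*(o + 4)*(o - 5)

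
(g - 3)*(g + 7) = g^2 + 4*g - 21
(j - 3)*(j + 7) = j^2 + 4*j - 21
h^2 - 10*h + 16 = (h - 8)*(h - 2)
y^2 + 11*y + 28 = (y + 4)*(y + 7)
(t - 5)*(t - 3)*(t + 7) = t^3 - t^2 - 41*t + 105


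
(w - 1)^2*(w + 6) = w^3 + 4*w^2 - 11*w + 6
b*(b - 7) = b^2 - 7*b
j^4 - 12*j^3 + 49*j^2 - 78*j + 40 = (j - 5)*(j - 4)*(j - 2)*(j - 1)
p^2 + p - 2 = (p - 1)*(p + 2)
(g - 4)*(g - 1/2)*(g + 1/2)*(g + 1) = g^4 - 3*g^3 - 17*g^2/4 + 3*g/4 + 1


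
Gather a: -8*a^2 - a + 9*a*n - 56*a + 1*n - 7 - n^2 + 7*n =-8*a^2 + a*(9*n - 57) - n^2 + 8*n - 7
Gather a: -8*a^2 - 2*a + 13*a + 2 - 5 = -8*a^2 + 11*a - 3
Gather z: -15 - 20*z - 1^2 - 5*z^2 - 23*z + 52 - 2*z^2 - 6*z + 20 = -7*z^2 - 49*z + 56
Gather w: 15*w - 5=15*w - 5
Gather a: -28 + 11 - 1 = -18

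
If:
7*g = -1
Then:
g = -1/7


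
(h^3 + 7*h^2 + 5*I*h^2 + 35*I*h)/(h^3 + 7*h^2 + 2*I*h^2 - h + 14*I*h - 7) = h*(h + 5*I)/(h^2 + 2*I*h - 1)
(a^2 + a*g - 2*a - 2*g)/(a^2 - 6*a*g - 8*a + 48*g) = (a^2 + a*g - 2*a - 2*g)/(a^2 - 6*a*g - 8*a + 48*g)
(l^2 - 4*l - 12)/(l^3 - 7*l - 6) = (l - 6)/(l^2 - 2*l - 3)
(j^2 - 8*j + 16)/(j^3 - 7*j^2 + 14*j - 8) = (j - 4)/(j^2 - 3*j + 2)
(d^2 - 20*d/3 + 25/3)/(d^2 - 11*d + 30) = (d - 5/3)/(d - 6)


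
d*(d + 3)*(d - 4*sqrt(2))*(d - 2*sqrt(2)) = d^4 - 6*sqrt(2)*d^3 + 3*d^3 - 18*sqrt(2)*d^2 + 16*d^2 + 48*d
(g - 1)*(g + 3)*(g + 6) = g^3 + 8*g^2 + 9*g - 18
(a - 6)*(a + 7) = a^2 + a - 42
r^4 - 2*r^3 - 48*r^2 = r^2*(r - 8)*(r + 6)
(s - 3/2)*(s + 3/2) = s^2 - 9/4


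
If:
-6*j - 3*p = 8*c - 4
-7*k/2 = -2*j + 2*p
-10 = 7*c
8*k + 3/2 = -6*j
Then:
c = -10/7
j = 719/644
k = -165/161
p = 937/322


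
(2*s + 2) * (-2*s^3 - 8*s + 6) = -4*s^4 - 4*s^3 - 16*s^2 - 4*s + 12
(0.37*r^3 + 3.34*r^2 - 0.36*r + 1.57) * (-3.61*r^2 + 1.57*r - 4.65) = -1.3357*r^5 - 11.4765*r^4 + 4.8229*r^3 - 21.7639*r^2 + 4.1389*r - 7.3005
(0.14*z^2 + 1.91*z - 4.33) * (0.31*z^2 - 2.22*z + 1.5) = 0.0434*z^4 + 0.2813*z^3 - 5.3725*z^2 + 12.4776*z - 6.495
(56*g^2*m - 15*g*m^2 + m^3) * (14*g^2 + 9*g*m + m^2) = 784*g^4*m + 294*g^3*m^2 - 65*g^2*m^3 - 6*g*m^4 + m^5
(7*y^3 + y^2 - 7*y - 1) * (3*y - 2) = 21*y^4 - 11*y^3 - 23*y^2 + 11*y + 2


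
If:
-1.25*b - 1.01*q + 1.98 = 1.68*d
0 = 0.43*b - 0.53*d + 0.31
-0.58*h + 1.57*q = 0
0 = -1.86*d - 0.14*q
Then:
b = -1.07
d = -0.28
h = 10.16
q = 3.75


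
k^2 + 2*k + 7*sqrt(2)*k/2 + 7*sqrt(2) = (k + 2)*(k + 7*sqrt(2)/2)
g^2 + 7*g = g*(g + 7)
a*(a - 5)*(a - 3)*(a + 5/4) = a^4 - 27*a^3/4 + 5*a^2 + 75*a/4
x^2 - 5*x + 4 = (x - 4)*(x - 1)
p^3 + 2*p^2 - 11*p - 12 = (p - 3)*(p + 1)*(p + 4)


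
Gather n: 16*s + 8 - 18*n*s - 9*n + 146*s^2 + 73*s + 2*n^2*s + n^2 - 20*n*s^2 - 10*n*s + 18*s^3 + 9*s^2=n^2*(2*s + 1) + n*(-20*s^2 - 28*s - 9) + 18*s^3 + 155*s^2 + 89*s + 8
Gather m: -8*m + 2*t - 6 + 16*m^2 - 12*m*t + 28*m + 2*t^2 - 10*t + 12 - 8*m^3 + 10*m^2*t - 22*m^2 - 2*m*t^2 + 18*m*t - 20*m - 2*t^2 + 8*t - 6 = -8*m^3 + m^2*(10*t - 6) + m*(-2*t^2 + 6*t)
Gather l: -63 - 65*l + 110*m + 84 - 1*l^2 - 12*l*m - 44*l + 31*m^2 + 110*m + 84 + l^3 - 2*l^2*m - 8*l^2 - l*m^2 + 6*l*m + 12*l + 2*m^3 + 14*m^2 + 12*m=l^3 + l^2*(-2*m - 9) + l*(-m^2 - 6*m - 97) + 2*m^3 + 45*m^2 + 232*m + 105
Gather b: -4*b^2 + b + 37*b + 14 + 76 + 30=-4*b^2 + 38*b + 120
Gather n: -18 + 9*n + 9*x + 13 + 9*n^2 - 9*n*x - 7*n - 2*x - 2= 9*n^2 + n*(2 - 9*x) + 7*x - 7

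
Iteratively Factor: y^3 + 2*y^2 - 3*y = (y - 1)*(y^2 + 3*y) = (y - 1)*(y + 3)*(y)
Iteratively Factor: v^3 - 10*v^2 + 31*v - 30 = (v - 2)*(v^2 - 8*v + 15) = (v - 5)*(v - 2)*(v - 3)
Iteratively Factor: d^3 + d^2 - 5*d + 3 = (d - 1)*(d^2 + 2*d - 3) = (d - 1)^2*(d + 3)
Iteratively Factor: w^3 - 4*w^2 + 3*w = (w - 1)*(w^2 - 3*w) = (w - 3)*(w - 1)*(w)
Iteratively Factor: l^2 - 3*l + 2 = (l - 2)*(l - 1)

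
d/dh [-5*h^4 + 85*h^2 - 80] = -20*h^3 + 170*h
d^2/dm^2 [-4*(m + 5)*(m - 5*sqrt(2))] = -8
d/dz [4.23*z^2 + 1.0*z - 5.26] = 8.46*z + 1.0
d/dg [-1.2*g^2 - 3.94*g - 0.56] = -2.4*g - 3.94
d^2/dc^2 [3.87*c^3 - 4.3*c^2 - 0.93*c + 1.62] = 23.22*c - 8.6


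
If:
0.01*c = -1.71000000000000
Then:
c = -171.00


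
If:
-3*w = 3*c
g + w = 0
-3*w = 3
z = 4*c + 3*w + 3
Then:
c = 1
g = 1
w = -1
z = 4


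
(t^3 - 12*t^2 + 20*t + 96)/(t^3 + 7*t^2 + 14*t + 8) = (t^2 - 14*t + 48)/(t^2 + 5*t + 4)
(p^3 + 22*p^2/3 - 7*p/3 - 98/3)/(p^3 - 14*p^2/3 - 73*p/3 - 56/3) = (p^2 + 5*p - 14)/(p^2 - 7*p - 8)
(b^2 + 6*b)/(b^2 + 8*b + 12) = b/(b + 2)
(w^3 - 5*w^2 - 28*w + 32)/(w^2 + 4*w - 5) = (w^2 - 4*w - 32)/(w + 5)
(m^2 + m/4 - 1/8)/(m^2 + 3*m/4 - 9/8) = (8*m^2 + 2*m - 1)/(8*m^2 + 6*m - 9)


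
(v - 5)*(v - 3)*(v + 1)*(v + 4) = v^4 - 3*v^3 - 21*v^2 + 43*v + 60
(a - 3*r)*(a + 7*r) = a^2 + 4*a*r - 21*r^2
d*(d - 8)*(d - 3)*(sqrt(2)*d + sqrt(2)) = sqrt(2)*d^4 - 10*sqrt(2)*d^3 + 13*sqrt(2)*d^2 + 24*sqrt(2)*d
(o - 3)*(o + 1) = o^2 - 2*o - 3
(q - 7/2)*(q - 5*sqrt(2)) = q^2 - 5*sqrt(2)*q - 7*q/2 + 35*sqrt(2)/2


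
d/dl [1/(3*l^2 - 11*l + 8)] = (11 - 6*l)/(3*l^2 - 11*l + 8)^2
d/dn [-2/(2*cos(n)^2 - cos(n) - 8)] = 2*(1 - 4*cos(n))*sin(n)/(cos(n) - cos(2*n) + 7)^2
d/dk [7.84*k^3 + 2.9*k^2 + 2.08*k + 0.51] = 23.52*k^2 + 5.8*k + 2.08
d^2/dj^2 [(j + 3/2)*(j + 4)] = 2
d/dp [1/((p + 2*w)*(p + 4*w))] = 2*(-p - 3*w)/(p^4 + 12*p^3*w + 52*p^2*w^2 + 96*p*w^3 + 64*w^4)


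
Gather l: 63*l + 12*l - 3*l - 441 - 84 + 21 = 72*l - 504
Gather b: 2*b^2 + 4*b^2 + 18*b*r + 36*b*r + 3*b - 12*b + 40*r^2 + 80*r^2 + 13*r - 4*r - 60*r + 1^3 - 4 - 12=6*b^2 + b*(54*r - 9) + 120*r^2 - 51*r - 15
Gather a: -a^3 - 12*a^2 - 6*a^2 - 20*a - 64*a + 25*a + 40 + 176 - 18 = -a^3 - 18*a^2 - 59*a + 198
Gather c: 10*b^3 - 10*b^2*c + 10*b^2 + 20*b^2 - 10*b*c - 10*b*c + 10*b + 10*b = 10*b^3 + 30*b^2 + 20*b + c*(-10*b^2 - 20*b)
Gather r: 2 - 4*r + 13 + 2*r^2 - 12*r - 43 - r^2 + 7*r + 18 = r^2 - 9*r - 10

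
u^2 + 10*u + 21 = (u + 3)*(u + 7)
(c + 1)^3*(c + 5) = c^4 + 8*c^3 + 18*c^2 + 16*c + 5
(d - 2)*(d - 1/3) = d^2 - 7*d/3 + 2/3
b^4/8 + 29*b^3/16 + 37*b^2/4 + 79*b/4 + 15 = (b/4 + 1)*(b/2 + 1)*(b + 5/2)*(b + 6)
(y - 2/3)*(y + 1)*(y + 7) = y^3 + 22*y^2/3 + 5*y/3 - 14/3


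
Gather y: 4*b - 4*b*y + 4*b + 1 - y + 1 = 8*b + y*(-4*b - 1) + 2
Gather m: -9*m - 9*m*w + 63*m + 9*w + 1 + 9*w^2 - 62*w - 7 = m*(54 - 9*w) + 9*w^2 - 53*w - 6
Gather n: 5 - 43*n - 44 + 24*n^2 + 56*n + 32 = 24*n^2 + 13*n - 7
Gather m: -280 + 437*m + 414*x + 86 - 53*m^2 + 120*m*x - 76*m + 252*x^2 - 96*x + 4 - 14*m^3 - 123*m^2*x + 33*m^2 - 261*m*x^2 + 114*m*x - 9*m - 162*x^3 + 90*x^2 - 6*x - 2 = -14*m^3 + m^2*(-123*x - 20) + m*(-261*x^2 + 234*x + 352) - 162*x^3 + 342*x^2 + 312*x - 192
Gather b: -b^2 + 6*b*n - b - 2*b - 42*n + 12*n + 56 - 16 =-b^2 + b*(6*n - 3) - 30*n + 40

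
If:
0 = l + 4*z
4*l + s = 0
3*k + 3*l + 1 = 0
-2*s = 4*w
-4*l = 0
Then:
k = -1/3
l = 0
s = 0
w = 0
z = 0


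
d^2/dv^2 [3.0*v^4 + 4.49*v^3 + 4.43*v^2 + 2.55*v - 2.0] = 36.0*v^2 + 26.94*v + 8.86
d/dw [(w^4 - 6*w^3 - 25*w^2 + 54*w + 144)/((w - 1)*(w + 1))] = 2*(w^5 - 3*w^4 - 2*w^3 - 18*w^2 - 119*w - 27)/(w^4 - 2*w^2 + 1)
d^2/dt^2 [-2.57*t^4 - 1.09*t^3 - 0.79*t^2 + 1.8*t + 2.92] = -30.84*t^2 - 6.54*t - 1.58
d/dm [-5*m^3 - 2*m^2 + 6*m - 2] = -15*m^2 - 4*m + 6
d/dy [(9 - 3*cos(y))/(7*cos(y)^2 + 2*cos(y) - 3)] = 3*(-7*cos(y)^2 + 42*cos(y) + 3)*sin(y)/(-7*sin(y)^2 + 2*cos(y) + 4)^2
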